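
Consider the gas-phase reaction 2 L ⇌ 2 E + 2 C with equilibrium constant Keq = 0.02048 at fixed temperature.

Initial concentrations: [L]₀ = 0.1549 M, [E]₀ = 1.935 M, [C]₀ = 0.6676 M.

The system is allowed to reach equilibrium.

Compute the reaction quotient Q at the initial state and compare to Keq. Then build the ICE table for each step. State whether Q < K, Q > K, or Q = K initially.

Q₀ = 69.55; Q > K (proceeds reverse)

Q₀ = 69.55 vs Keq = 0.02048 ⇒ Q>K, reverse
Step 1:
                   L          E          C
  init        0.1549      1.935     0.6676
  Δ           0.5886    -0.5886    -0.5886
  eq          0.7435      1.346    0.07902
  solve Keq expr → x = -0.2943; check Q = 0.02048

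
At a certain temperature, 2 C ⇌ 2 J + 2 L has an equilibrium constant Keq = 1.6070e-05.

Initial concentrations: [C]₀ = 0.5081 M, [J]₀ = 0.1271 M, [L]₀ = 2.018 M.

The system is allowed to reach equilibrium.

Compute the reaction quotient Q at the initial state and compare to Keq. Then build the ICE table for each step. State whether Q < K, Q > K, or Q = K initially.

Q₀ = 0.2548 vs Keq = 1.6070e-05 ⇒ Q>K, reverse
Step 1:
                    C           J           L
  I            0.5081      0.1271       2.018
  C            0.1258     -0.1258     -0.1258
  E            0.6339    0.001343       1.892
  solve Keq expr → x = -0.06288; check Q = 1.6070e-05

Q₀ = 0.2548; Q > K (proceeds reverse)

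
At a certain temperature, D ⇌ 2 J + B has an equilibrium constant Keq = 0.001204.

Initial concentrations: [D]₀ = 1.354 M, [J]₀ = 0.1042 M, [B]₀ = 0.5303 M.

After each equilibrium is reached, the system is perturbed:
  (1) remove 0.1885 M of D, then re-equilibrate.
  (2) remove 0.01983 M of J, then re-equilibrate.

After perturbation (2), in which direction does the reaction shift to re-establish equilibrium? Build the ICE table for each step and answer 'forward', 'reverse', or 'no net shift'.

Direction: forward

Q₀ = 0.004252 vs Keq = 0.001204 ⇒ Q>K, reverse
Step 1:
                  D         J         B
  init        1.354    0.1042    0.5303
  Δ          0.0235  -0.04699   -0.0235
  eq          1.377   0.05721    0.5068
  solve Keq expr → x = -0.0235; check Q = 0.001204
Then remove 0.1885 M of D.
Step 2:
                  D         J         B
  init        1.189   0.05721    0.5068
  Δ        0.001956 -0.003911 -0.001956
  eq          1.191   0.05329    0.5048
  solve Keq expr → x = -0.001956; check Q = 0.001204
Then remove 0.01983 M of J.
Step 3:
                  D         J         B
  init        1.191   0.03346    0.5048
  Δ        -0.00956   0.01912   0.00956
  eq          1.181   0.05258    0.5144
  solve Keq expr → x = 0.00956; check Q = 0.001204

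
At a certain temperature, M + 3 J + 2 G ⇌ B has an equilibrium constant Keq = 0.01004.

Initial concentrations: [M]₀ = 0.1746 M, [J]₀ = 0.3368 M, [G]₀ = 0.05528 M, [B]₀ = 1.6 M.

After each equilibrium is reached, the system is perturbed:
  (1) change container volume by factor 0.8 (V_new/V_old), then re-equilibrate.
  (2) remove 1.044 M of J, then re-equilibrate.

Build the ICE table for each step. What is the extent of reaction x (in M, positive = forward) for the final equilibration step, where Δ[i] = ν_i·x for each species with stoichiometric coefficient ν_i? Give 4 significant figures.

Q₀ = 7.8492e+04 vs Keq = 0.01004 ⇒ Q>K, reverse
Step 1:
                    M           J           G           B
  init         0.1746      0.3368     0.05528         1.6
  Δ            0.8479       2.544       1.696     -0.8479
  eq            1.022        2.88       1.751      0.7521
  solve Keq expr → x = -0.8479; check Q = 0.01004
Then change container volume by factor 0.8 (V_new/V_old).
Step 2:
                    M           J           G           B
  init          1.278         3.6       2.189      0.9402
  Δ           -0.1716     -0.5148     -0.3432      0.1716
  eq            1.106       3.086       1.846       1.112
  solve Keq expr → x = 0.1716; check Q = 0.01004
Then remove 1.044 M of J.
Step 3:
                    M           J           G           B
  init          1.106       2.042       1.846       1.112
  Δ            0.1594      0.4781      0.3187     -0.1594
  eq            1.266        2.52       2.164      0.9524
  solve Keq expr → x = -0.1594; check Q = 0.01004

x = -0.1594 M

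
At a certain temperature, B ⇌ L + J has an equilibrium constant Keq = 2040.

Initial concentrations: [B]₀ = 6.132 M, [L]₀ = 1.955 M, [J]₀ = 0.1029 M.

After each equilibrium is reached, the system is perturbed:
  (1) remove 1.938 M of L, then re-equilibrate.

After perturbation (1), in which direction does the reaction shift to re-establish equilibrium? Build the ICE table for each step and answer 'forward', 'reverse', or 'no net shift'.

Q₀ = 0.03281 vs Keq = 2040 ⇒ Q<K, forward
Step 1:
                    B           L           J
  init          6.132       1.955      0.1029
  Δ            -6.107       6.107       6.107
  eq          0.02454       8.062        6.21
  solve Keq expr → x = 6.107; check Q = 2040
Then remove 1.938 M of L.
Step 2:
                    B           L           J
  init        0.02454       6.124        6.21
  Δ         -0.005864    0.005864    0.005864
  eq          0.01868        6.13       6.216
  solve Keq expr → x = 0.005864; check Q = 2040

Direction: forward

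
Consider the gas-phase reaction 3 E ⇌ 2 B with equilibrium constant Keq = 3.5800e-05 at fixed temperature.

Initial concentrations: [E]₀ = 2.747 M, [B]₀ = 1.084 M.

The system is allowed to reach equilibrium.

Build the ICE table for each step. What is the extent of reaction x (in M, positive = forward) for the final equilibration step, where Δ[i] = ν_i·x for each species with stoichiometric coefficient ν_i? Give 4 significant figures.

Q₀ = 0.05669 vs Keq = 3.5800e-05 ⇒ Q>K, reverse
Step 1:
                  E         B
  I           2.747     1.084
  C           1.546    -1.031
  E           4.293   0.05322
  solve Keq expr → x = -0.5154; check Q = 3.5800e-05

x = -0.5154 M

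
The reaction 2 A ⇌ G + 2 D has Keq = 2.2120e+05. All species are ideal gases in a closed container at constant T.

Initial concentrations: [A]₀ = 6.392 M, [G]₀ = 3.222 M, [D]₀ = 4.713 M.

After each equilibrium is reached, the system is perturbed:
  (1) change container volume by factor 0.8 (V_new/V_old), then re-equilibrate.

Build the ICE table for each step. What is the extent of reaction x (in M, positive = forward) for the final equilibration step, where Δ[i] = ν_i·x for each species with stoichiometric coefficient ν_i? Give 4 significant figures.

x = -0.004342 M

Q₀ = 1.752 vs Keq = 2.2120e+05 ⇒ Q<K, forward
Step 1:
                    A           G           D
  I             6.392       3.222       4.713
  C            -6.333       3.166       6.333
  E           0.05936       6.388       11.05
  solve Keq expr → x = 3.166; check Q = 2.2120e+05
Then change container volume by factor 0.8 (V_new/V_old).
Step 2:
                    A           G           D
  I            0.0742       7.985       13.81
  C          0.008683   -0.004342   -0.008683
  E           0.08288       7.981        13.8
  solve Keq expr → x = -0.004342; check Q = 2.2120e+05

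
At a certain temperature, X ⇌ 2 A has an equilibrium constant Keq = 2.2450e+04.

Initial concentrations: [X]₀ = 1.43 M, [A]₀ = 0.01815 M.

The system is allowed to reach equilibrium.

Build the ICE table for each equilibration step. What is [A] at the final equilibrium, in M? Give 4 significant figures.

Q₀ = 2.3037e-04 vs Keq = 2.2450e+04 ⇒ Q<K, forward
Step 1:
                  X         A
  I            1.43   0.01815
  C           -1.43     2.859
  E       3.6880e-04     2.877
  solve Keq expr → x = 1.43; check Q = 2.2450e+04

[A]_eq = 2.877 M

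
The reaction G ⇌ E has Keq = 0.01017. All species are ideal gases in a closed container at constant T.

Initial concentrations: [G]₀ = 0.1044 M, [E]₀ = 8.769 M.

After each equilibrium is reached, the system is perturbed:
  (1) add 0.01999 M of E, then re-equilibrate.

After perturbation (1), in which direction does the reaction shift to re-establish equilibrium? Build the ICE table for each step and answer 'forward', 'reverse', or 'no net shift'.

Q₀ = 83.99 vs Keq = 0.01017 ⇒ Q>K, reverse
Step 1:
                   G          E
  I           0.1044      8.769
  C             8.68      -8.68
  E            8.784    0.08933
  solve Keq expr → x = -8.68; check Q = 0.01017
Then add 0.01999 M of E.
Step 2:
                   G          E
  I            8.784     0.1093
  C          0.01979   -0.01979
  E            8.804    0.08954
  solve Keq expr → x = -0.01979; check Q = 0.01017

Direction: reverse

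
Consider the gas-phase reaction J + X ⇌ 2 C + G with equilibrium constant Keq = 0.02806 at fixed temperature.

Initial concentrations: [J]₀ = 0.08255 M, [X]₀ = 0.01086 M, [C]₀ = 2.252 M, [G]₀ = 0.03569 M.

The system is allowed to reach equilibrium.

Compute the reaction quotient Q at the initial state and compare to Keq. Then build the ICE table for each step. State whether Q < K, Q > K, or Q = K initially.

Q₀ = 201.9 vs Keq = 0.02806 ⇒ Q>K, reverse
Step 1:
                    J           X           C           G
  init        0.08255     0.01086       2.252     0.03569
  Δ           0.03566     0.03566    -0.07132    -0.03566
  eq           0.1182     0.04652       2.181  3.2446e-05
  solve Keq expr → x = -0.03566; check Q = 0.02806

Q₀ = 201.9; Q > K (proceeds reverse)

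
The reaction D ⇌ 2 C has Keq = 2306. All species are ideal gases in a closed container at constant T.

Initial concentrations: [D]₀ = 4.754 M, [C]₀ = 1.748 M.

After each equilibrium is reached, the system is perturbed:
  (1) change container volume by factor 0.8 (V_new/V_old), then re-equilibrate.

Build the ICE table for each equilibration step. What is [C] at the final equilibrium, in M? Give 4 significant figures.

Q₀ = 0.6427 vs Keq = 2306 ⇒ Q<K, forward
Step 1:
                  D         C
  I           4.754     1.748
  C            -4.7       9.4
  E          0.0539     11.15
  solve Keq expr → x = 4.7; check Q = 2306
Then change container volume by factor 0.8 (V_new/V_old).
Step 2:
                  D         C
  I         0.06737     13.94
  C         0.01645  -0.03289
  E         0.08381      13.9
  solve Keq expr → x = -0.01645; check Q = 2306

[C]_eq = 13.9 M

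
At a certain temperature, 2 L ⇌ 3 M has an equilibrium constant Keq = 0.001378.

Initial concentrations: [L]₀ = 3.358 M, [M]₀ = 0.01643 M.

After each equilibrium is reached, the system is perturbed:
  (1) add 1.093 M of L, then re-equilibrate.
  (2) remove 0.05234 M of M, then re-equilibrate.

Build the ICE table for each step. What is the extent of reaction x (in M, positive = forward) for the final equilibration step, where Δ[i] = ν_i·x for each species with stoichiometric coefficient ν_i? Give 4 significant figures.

x = 0.01693 M

Q₀ = 3.9332e-07 vs Keq = 0.001378 ⇒ Q<K, forward
Step 1:
                    L           M
  init          3.358     0.01643
  Δ           -0.1504      0.2256
  eq            3.208       0.242
  solve Keq expr → x = 0.0752; check Q = 0.001378
Then add 1.093 M of L.
Step 2:
                    L           M
  init          4.301       0.242
  Δ          -0.03381     0.05071
  eq            4.267      0.2927
  solve Keq expr → x = 0.0169; check Q = 0.001378
Then remove 0.05234 M of M.
Step 3:
                    L           M
  init          4.267      0.2404
  Δ          -0.03386     0.05079
  eq            4.233      0.2912
  solve Keq expr → x = 0.01693; check Q = 0.001378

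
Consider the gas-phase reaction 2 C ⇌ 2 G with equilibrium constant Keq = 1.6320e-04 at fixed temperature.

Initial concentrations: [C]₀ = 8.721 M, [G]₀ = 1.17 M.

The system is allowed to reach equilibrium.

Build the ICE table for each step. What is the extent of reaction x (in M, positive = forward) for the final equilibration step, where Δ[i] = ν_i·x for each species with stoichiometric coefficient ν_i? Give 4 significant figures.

Q₀ = 0.018 vs Keq = 1.6320e-04 ⇒ Q>K, reverse
Step 1:
                   C          G
  init         8.721       1.17
  Δ            1.045     -1.045
  eq           9.766     0.1248
  solve Keq expr → x = -0.5226; check Q = 1.6320e-04

x = -0.5226 M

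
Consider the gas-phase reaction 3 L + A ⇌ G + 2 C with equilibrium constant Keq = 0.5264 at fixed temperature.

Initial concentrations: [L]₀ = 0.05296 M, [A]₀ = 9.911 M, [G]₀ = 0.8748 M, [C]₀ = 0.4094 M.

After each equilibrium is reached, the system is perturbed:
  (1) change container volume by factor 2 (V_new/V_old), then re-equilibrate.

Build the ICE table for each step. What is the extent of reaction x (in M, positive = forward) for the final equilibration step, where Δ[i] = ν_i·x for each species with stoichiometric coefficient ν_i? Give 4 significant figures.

Q₀ = 99.6 vs Keq = 0.5264 ⇒ Q>K, reverse
Step 1:
                   L          A          G          C
  Initial    0.05296      9.911     0.8748     0.4094
  Change      0.1816    0.06052   -0.06052     -0.121
  Equil       0.2345      9.972     0.8143     0.2884
  solve Keq expr → x = -0.06052; check Q = 0.5264
Then change container volume by factor 2 (V_new/V_old).
Step 2:
                   L          A          G          C
  Initial     0.1173      4.986     0.4071     0.1442
  Change     0.02027   0.006756  -0.006756   -0.01351
  Equil       0.1375      4.993     0.4004     0.1307
  solve Keq expr → x = -0.006756; check Q = 0.5264

x = -0.006756 M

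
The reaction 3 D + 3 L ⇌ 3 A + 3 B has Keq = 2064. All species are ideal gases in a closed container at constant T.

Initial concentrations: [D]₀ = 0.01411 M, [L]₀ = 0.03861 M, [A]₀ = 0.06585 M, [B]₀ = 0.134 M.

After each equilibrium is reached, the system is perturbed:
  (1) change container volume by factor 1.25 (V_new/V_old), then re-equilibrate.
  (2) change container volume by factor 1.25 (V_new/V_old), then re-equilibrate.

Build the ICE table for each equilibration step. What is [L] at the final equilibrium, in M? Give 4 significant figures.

Q₀ = 4249 vs Keq = 2064 ⇒ Q>K, reverse
Step 1:
                    D           L           A           B
  I           0.01411     0.03861     0.06585       0.134
  C          0.002107    0.002107   -0.002107   -0.002107
  E           0.01622     0.04072     0.06374      0.1319
  solve Keq expr → x = -7.0237e-04; check Q = 2064
Then change container volume by factor 1.25 (V_new/V_old).
Step 2:
                    D           L           A           B
  I           0.01297     0.03257     0.05099      0.1055
  C                 0           0           0           0
  E           0.01297     0.03257     0.05099      0.1055
  solve Keq expr → x = 0; check Q = 2064
Then change container volume by factor 1.25 (V_new/V_old).
Step 3:
                    D           L           A           B
  I           0.01038     0.02606      0.0408     0.08441
  C                 0           0           0           0
  E           0.01038     0.02606      0.0408     0.08441
  solve Keq expr → x = 0; check Q = 2064

[L]_eq = 0.02606 M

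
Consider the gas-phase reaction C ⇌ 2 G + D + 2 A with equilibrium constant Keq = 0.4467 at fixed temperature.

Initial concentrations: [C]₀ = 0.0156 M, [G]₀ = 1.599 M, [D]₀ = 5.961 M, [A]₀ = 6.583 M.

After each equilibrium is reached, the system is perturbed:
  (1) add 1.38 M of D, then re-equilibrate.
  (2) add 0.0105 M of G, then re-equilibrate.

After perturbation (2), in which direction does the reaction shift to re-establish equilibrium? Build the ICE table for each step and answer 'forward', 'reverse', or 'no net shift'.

Q₀ = 4.2339e+04 vs Keq = 0.4467 ⇒ Q>K, reverse
Step 1:
                    C           G           D           A
  I            0.0156       1.599       5.961       6.583
  C            0.7736      -1.547     -0.7736      -1.547
  E            0.7892     0.05177       5.187       5.036
  solve Keq expr → x = -0.7736; check Q = 0.4467
Then add 1.38 M of D.
Step 2:
                    C           G           D           A
  I            0.7892     0.05177       6.567       5.036
  C          0.002808   -0.005616   -0.002808   -0.005616
  E             0.792     0.04615       6.565        5.03
  solve Keq expr → x = -0.002808; check Q = 0.4467
Then add 0.0105 M of G.
Step 3:
                    C           G           D           A
  I             0.792     0.05665       6.565        5.03
  C          0.005119    -0.01024   -0.005119    -0.01024
  E            0.7971     0.04641       6.559        5.02
  solve Keq expr → x = -0.005119; check Q = 0.4467

Direction: reverse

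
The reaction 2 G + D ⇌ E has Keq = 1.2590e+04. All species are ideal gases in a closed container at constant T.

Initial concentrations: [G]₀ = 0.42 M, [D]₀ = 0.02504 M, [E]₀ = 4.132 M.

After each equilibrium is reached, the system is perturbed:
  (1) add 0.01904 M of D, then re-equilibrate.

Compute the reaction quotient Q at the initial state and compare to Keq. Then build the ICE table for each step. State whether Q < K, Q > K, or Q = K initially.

Q₀ = 935.5; Q < K (proceeds forward)

Q₀ = 935.5 vs Keq = 1.2590e+04 ⇒ Q<K, forward
Step 1:
                    G           D           E
  I              0.42     0.02504       4.132
  C          -0.04538    -0.02269     0.02269
  E            0.3746    0.002351       4.155
  solve Keq expr → x = 0.02269; check Q = 1.2590e+04
Then add 0.01904 M of D.
Step 2:
                    G           D           E
  I            0.3746     0.02139       4.155
  C          -0.03697    -0.01848     0.01848
  E            0.3377    0.002907       4.173
  solve Keq expr → x = 0.01848; check Q = 1.2590e+04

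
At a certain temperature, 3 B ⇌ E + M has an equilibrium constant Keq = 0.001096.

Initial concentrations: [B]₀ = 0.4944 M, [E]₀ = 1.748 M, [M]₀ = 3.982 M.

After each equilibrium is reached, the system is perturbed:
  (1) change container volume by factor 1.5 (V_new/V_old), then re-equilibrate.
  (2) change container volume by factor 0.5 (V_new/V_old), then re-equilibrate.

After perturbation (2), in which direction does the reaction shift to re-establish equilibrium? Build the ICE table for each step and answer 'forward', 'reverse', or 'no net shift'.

Q₀ = 57.6 vs Keq = 0.001096 ⇒ Q>K, reverse
Step 1:
                    B           E           M
  I            0.4944       1.748       3.982
  C             5.007      -1.669      -1.669
  E             5.502     0.07891       2.313
  solve Keq expr → x = -1.669; check Q = 0.001096
Then change container volume by factor 1.5 (V_new/V_old).
Step 2:
                    B           E           M
  I             3.668     0.05261       1.542
  C           0.04735    -0.01578    -0.01578
  E             3.715     0.03682       1.526
  solve Keq expr → x = -0.01578; check Q = 0.001096
Then change container volume by factor 0.5 (V_new/V_old).
Step 3:
                    B           E           M
  I              7.43     0.07365       3.052
  C           -0.1814     0.06046     0.06046
  E             7.249      0.1341       3.113
  solve Keq expr → x = 0.06046; check Q = 0.001096

Direction: forward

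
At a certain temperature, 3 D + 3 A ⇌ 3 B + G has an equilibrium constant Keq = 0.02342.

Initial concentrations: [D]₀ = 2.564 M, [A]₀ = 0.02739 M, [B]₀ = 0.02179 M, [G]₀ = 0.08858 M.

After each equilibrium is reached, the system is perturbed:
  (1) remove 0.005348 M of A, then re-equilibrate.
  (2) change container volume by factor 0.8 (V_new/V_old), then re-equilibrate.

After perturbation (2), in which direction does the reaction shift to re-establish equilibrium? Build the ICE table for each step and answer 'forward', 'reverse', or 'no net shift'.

Direction: forward

Q₀ = 0.002646 vs Keq = 0.02342 ⇒ Q<K, forward
Step 1:
                  D         A         B         G
  init        2.564   0.02739   0.02179   0.08858
  Δ       -0.008638 -0.008638  0.008638  0.002879
  eq          2.555   0.01875   0.03043   0.09146
  solve Keq expr → x = 0.002879; check Q = 0.02342
Then remove 0.005348 M of A.
Step 2:
                  D         A         B         G
  init        2.555    0.0134   0.03043   0.09146
  Δ        0.003255  0.003255 -0.003255 -0.001085
  eq          2.559   0.01666   0.02717   0.09037
  solve Keq expr → x = -0.001085; check Q = 0.02342
Then change container volume by factor 0.8 (V_new/V_old).
Step 3:
                  D         A         B         G
  init        3.198   0.02082   0.03397     0.113
  Δ       -0.001854 -0.001854  0.001854 6.1786e-04
  eq          3.196   0.01897   0.03582    0.1136
  solve Keq expr → x = 6.1786e-04; check Q = 0.02342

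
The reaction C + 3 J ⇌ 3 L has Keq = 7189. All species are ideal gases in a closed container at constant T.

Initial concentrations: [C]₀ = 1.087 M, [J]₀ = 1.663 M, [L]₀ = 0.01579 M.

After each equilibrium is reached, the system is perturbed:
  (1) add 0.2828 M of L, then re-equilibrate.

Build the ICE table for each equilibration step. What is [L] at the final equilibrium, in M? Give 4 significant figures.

Q₀ = 7.8748e-07 vs Keq = 7189 ⇒ Q<K, forward
Step 1:
                  C         J         L
  Initial     1.087     1.663   0.01579
  Change    -0.5213    -1.564     1.564
  Equil      0.5657   0.09898      1.58
  solve Keq expr → x = 0.5213; check Q = 7189
Then add 0.2828 M of L.
Step 2:
                  C         J         L
  Initial    0.5657   0.09898     1.863
  Change   0.005442   0.01633  -0.01633
  Equil      0.5711    0.1153     1.846
  solve Keq expr → x = -0.005442; check Q = 7189

[L]_eq = 1.846 M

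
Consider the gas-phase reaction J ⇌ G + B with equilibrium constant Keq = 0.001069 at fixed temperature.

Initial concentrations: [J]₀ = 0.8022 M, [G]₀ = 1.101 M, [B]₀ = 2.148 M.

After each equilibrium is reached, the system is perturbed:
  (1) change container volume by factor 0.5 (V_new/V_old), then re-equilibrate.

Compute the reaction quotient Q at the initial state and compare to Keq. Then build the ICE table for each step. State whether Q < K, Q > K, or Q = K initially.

Q₀ = 2.948 vs Keq = 0.001069 ⇒ Q>K, reverse
Step 1:
                  J         G         B
  Initial    0.8022     1.101     2.148
  Change      1.099    -1.099    -1.099
  Equil       1.901  0.001938     1.049
  solve Keq expr → x = -1.099; check Q = 0.001069
Then change container volume by factor 0.5 (V_new/V_old).
Step 2:
                  J         G         B
  Initial     3.803  0.003875     2.098
  Change   0.001935 -0.001935 -0.001935
  Equil       3.804   0.00194     2.096
  solve Keq expr → x = -0.001935; check Q = 0.001069

Q₀ = 2.948; Q > K (proceeds reverse)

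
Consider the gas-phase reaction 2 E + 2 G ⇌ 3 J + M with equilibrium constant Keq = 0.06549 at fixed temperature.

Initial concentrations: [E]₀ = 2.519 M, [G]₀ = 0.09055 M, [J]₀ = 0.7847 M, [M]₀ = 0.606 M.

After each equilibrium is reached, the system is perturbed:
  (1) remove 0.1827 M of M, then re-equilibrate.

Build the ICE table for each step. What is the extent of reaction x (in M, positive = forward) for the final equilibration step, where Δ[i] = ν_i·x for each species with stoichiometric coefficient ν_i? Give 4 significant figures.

x = 0.01239 M

Q₀ = 5.628 vs Keq = 0.06549 ⇒ Q>K, reverse
Step 1:
                  E         G         J         M
  Initial     2.519   0.09055    0.7847     0.606
  Change     0.2191    0.2191   -0.3287   -0.1096
  Equil       2.738    0.3097     0.456    0.4964
  solve Keq expr → x = -0.1096; check Q = 0.06549
Then remove 0.1827 M of M.
Step 2:
                  E         G         J         M
  Initial     2.738    0.3097     0.456    0.3137
  Change   -0.02479  -0.02479   0.03718   0.01239
  Equil       2.713    0.2849    0.4932    0.3261
  solve Keq expr → x = 0.01239; check Q = 0.06549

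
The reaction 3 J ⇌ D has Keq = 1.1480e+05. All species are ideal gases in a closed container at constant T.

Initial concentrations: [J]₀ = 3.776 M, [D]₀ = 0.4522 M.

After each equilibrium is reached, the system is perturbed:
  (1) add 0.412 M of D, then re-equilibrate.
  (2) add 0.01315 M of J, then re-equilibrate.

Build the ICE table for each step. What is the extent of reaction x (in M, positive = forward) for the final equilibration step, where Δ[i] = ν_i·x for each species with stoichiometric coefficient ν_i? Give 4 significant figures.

Q₀ = 0.008399 vs Keq = 1.1480e+05 ⇒ Q<K, forward
Step 1:
                    J           D
  I             3.776      0.4522
  C            -3.751        1.25
  E           0.02457       1.703
  solve Keq expr → x = 1.25; check Q = 1.1480e+05
Then add 0.412 M of D.
Step 2:
                    J           D
  I           0.02457       2.115
  C          0.001838 -6.1262e-04
  E           0.02641       2.114
  solve Keq expr → x = -6.1262e-04; check Q = 1.1480e+05
Then add 0.01315 M of J.
Step 3:
                    J           D
  I           0.03956       2.114
  C          -0.01313    0.004377
  E           0.02643       2.118
  solve Keq expr → x = 0.004377; check Q = 1.1480e+05

x = 0.004377 M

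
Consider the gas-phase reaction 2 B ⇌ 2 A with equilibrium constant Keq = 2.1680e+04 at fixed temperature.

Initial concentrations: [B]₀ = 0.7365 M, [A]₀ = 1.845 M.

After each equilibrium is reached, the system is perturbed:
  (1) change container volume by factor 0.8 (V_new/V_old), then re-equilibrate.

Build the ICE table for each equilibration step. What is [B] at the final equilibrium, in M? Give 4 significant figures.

[B]_eq = 0.02177 M

Q₀ = 6.275 vs Keq = 2.1680e+04 ⇒ Q<K, forward
Step 1:
                   B          A
  Initial     0.7365      1.845
  Change     -0.7191     0.7191
  Equil      0.01741      2.564
  solve Keq expr → x = 0.3595; check Q = 2.1680e+04
Then change container volume by factor 0.8 (V_new/V_old).
Step 2:
                   B          A
  Initial    0.02177      3.205
  Change           0          0
  Equil      0.02177      3.205
  solve Keq expr → x = 0; check Q = 2.1680e+04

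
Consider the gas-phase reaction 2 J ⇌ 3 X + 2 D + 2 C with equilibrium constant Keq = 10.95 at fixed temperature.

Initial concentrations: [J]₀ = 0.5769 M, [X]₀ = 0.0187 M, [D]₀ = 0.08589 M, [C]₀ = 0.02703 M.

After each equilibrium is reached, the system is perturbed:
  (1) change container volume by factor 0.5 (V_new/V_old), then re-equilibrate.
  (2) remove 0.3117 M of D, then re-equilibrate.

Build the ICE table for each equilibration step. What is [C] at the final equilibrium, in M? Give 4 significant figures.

Q₀ = 1.0590e-10 vs Keq = 10.95 ⇒ Q<K, forward
Step 1:
                  J         X         D         C
  init       0.5769    0.0187   0.08589   0.02703
  Δ         -0.5099    0.7648    0.5099    0.5099
  eq        0.06704    0.7835    0.5958    0.5369
  solve Keq expr → x = 0.2549; check Q = 10.95
Then change container volume by factor 0.5 (V_new/V_old).
Step 2:
                  J         X         D         C
  init       0.1341     1.567     1.192     1.074
  Δ          0.2162   -0.3242   -0.2162   -0.2162
  eq         0.3502     1.243    0.9754    0.8576
  solve Keq expr → x = -0.1081; check Q = 10.95
Then remove 0.3117 M of D.
Step 3:
                  J         X         D         C
  init       0.3502     1.243    0.6637    0.8576
  Δ        -0.05183   0.07774   0.05183   0.05183
  eq         0.2984     1.321    0.7155    0.9095
  solve Keq expr → x = 0.02591; check Q = 10.95

[C]_eq = 0.9095 M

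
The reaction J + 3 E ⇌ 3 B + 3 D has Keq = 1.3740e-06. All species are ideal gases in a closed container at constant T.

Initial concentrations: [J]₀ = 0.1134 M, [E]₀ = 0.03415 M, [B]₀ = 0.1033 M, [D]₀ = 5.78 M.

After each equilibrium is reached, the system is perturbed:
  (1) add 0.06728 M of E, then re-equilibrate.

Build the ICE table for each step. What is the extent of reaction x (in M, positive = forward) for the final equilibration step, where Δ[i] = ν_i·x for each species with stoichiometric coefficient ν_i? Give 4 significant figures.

x = 2.3192e-05 M

Q₀ = 4.7130e+04 vs Keq = 1.3740e-06 ⇒ Q>K, reverse
Step 1:
                    J           E           B           D
  init         0.1134     0.03415      0.1033        5.78
  Δ           0.03439      0.1032     -0.1032     -0.1032
  eq           0.1478      0.1373  1.4217e-04       5.677
  solve Keq expr → x = -0.03439; check Q = 1.3740e-06
Then add 0.06728 M of E.
Step 2:
                    J           E           B           D
  init         0.1478      0.2046  1.4217e-04       5.677
  Δ       -2.3192e-05 -6.9575e-05  6.9575e-05  6.9575e-05
  eq           0.1478      0.2045  2.1174e-04       5.677
  solve Keq expr → x = 2.3192e-05; check Q = 1.3740e-06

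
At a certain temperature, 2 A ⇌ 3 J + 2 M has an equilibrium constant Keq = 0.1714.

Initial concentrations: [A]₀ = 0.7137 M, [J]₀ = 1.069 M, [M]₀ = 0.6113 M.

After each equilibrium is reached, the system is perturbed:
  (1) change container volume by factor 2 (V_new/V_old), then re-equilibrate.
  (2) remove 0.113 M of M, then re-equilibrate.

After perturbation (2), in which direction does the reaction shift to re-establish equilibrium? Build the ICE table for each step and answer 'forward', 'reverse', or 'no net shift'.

Q₀ = 0.8962 vs Keq = 0.1714 ⇒ Q>K, reverse
Step 1:
                   A          J          M
  I           0.7137      1.069     0.6113
  C             0.15    -0.2251      -0.15
  E           0.8637     0.8439     0.4613
  solve Keq expr → x = -0.07502; check Q = 0.1714
Then change container volume by factor 2 (V_new/V_old).
Step 2:
                   A          J          M
  I           0.4319      0.422     0.2306
  C         -0.09599      0.144    0.09599
  E           0.3359     0.5659     0.3266
  solve Keq expr → x = 0.04799; check Q = 0.1714
Then remove 0.113 M of M.
Step 3:
                   A          J          M
  I           0.3359     0.5659     0.2136
  C         -0.03771    0.05657    0.03771
  E           0.2982     0.6225     0.2513
  solve Keq expr → x = 0.01886; check Q = 0.1714

Direction: forward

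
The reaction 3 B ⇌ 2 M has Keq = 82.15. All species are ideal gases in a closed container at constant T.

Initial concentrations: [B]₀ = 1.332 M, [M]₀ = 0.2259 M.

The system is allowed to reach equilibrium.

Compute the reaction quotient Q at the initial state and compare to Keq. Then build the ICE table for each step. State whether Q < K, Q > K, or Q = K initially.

Q₀ = 0.02159; Q < K (proceeds forward)

Q₀ = 0.02159 vs Keq = 82.15 ⇒ Q<K, forward
Step 1:
                  B         M
  Initial     1.332    0.2259
  Change     -1.107    0.7383
  Equil      0.2245    0.9642
  solve Keq expr → x = 0.3692; check Q = 82.15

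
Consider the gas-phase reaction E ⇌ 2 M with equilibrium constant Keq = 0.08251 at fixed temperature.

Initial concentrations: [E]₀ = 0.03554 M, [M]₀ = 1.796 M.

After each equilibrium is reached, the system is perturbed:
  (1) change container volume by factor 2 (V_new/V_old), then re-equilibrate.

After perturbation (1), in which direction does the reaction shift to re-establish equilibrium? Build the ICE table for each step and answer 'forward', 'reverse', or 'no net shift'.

Q₀ = 90.76 vs Keq = 0.08251 ⇒ Q>K, reverse
Step 1:
                   E          M
  init       0.03554      1.796
  Δ           0.7692     -1.538
  eq          0.8047     0.2577
  solve Keq expr → x = -0.7692; check Q = 0.08251
Then change container volume by factor 2 (V_new/V_old).
Step 2:
                   E          M
  init        0.4024     0.1288
  Δ         -0.02393    0.04786
  eq          0.3784     0.1767
  solve Keq expr → x = 0.02393; check Q = 0.08251

Direction: forward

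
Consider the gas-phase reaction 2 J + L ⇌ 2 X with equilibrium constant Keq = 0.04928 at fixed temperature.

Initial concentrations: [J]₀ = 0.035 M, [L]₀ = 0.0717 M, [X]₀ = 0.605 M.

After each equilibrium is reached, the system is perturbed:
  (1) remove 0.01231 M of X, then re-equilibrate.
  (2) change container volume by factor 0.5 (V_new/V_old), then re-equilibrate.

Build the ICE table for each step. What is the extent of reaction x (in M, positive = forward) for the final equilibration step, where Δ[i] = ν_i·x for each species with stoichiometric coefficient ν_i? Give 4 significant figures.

x = 0.02352 M

Q₀ = 4167 vs Keq = 0.04928 ⇒ Q>K, reverse
Step 1:
                   J          L          X
  init         0.035     0.0717      0.605
  Δ           0.5319     0.2659    -0.5319
  eq          0.5669     0.3376    0.07312
  solve Keq expr → x = -0.2659; check Q = 0.04928
Then remove 0.01231 M of X.
Step 2:
                   J          L          X
  init        0.5669     0.3376    0.06081
  Δ         -0.01041  -0.005206    0.01041
  eq          0.5565     0.3324    0.07122
  solve Keq expr → x = 0.005206; check Q = 0.04928
Then change container volume by factor 0.5 (V_new/V_old).
Step 3:
                   J          L          X
  init         1.113     0.6649     0.1424
  Δ         -0.04704   -0.02352    0.04704
  eq           1.066     0.6413     0.1895
  solve Keq expr → x = 0.02352; check Q = 0.04928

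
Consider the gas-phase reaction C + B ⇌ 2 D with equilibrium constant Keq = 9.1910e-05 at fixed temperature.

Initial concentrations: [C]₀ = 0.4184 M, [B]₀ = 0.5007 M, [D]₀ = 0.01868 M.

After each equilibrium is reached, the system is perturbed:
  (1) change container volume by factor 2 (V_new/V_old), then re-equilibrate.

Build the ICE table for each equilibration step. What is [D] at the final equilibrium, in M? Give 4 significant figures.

Q₀ = 0.001666 vs Keq = 9.1910e-05 ⇒ Q>K, reverse
Step 1:
                    C           B           D
  I            0.4184      0.5007     0.01868
  C          0.007112    0.007112    -0.01422
  E            0.4255      0.5078    0.004456
  solve Keq expr → x = -0.007112; check Q = 9.1910e-05
Then change container volume by factor 2 (V_new/V_old).
Step 2:
                    C           B           D
  I            0.2128      0.2539    0.002228
  C                 0           0           0
  E            0.2128      0.2539    0.002228
  solve Keq expr → x = 0; check Q = 9.1910e-05

[D]_eq = 0.002228 M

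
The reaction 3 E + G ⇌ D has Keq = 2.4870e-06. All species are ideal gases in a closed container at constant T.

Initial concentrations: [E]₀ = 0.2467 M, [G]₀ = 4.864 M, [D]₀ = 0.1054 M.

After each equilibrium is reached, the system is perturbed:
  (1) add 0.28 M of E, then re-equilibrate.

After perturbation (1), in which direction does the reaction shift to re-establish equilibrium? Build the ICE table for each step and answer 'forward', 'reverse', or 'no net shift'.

Direction: forward

Q₀ = 1.443 vs Keq = 2.4870e-06 ⇒ Q>K, reverse
Step 1:
                   E          G          D
  Initial     0.2467      4.864     0.1054
  Change      0.3162     0.1054    -0.1054
  Equil       0.5629      4.969 2.2042e-06
  solve Keq expr → x = -0.1054; check Q = 2.4870e-06
Then add 0.28 M of E.
Step 2:
                   E          G          D
  Initial     0.8429      4.969 2.2042e-06
  Change  -1.5589e-05 -5.1965e-06 5.1965e-06
  Equil       0.8429      4.969 7.4007e-06
  solve Keq expr → x = 5.1965e-06; check Q = 2.4870e-06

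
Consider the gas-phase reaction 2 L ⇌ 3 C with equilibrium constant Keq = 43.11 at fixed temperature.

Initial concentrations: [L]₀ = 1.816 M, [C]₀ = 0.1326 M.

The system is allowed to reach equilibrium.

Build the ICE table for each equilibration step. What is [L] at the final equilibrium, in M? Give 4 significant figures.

[L]_eq = 0.4771 M

Q₀ = 7.0697e-04 vs Keq = 43.11 ⇒ Q<K, forward
Step 1:
                  L         C
  init        1.816    0.1326
  Δ          -1.339     2.008
  eq         0.4771     2.141
  solve Keq expr → x = 0.6694; check Q = 43.11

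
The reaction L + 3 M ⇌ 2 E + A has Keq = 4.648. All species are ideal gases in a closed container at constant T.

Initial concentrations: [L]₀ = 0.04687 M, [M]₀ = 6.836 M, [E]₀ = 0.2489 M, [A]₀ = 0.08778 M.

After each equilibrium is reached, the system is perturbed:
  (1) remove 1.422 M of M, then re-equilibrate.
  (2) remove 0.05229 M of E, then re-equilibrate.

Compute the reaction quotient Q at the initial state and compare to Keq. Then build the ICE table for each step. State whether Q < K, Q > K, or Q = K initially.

Q₀ = 3.6320e-04 vs Keq = 4.648 ⇒ Q<K, forward
Step 1:
                   L          M          E          A
  Initial    0.04687      6.836     0.2489    0.08778
  Change    -0.04686    -0.1406    0.09372    0.04686
  Equil   1.1329e-05      6.695     0.3426     0.1346
  solve Keq expr → x = 0.04686; check Q = 4.648
Then remove 1.422 M of M.
Step 2:
                   L          M          E          A
  Initial 1.1329e-05      5.273     0.3426     0.1346
  Change  1.1852e-05 3.5557e-05 -2.3705e-05 -1.1852e-05
  Equil   2.3181e-05      5.273     0.3426     0.1346
  solve Keq expr → x = -1.1852e-05; check Q = 4.648
Then remove 0.05229 M of E.
Step 3:
                   L          M          E          A
  Initial 2.3181e-05      5.273     0.2903     0.1346
  Change  -6.5338e-06 -1.9601e-05 1.3068e-05 6.5338e-06
  Equil   1.6647e-05      5.273     0.2903     0.1346
  solve Keq expr → x = 6.5338e-06; check Q = 4.648

Q₀ = 3.6320e-04; Q < K (proceeds forward)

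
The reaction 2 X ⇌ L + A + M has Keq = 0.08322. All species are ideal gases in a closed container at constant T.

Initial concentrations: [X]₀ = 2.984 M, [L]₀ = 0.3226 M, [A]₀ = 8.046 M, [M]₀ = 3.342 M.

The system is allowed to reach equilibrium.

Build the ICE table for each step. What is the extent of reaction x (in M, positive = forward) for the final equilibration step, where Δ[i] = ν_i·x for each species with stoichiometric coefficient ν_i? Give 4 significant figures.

Q₀ = 0.9742 vs Keq = 0.08322 ⇒ Q>K, reverse
Step 1:
                    X           L           A           M
  I             2.984      0.3226       8.046       3.342
  C            0.5575     -0.2787     -0.2787     -0.2787
  E             3.541     0.04387       7.767       3.063
  solve Keq expr → x = -0.2787; check Q = 0.08322

x = -0.2787 M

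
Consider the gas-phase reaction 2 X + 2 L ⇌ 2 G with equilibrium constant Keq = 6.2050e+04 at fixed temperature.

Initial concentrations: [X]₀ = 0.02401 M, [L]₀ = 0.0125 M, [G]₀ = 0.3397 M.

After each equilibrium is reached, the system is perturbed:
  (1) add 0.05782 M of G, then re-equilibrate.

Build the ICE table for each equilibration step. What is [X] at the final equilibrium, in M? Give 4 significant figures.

Q₀ = 1.2811e+06 vs Keq = 6.2050e+04 ⇒ Q>K, reverse
Step 1:
                  X         L         G
  Initial   0.02401    0.0125    0.3397
  Change    0.01813   0.01813  -0.01813
  Equil     0.04214   0.03063    0.3216
  solve Keq expr → x = -0.009066; check Q = 6.2050e+04
Then add 0.05782 M of G.
Step 2:
                  X         L         G
  Initial   0.04214   0.03063    0.3794
  Change   0.002912  0.002912 -0.002912
  Equil     0.04505   0.03354    0.3765
  solve Keq expr → x = -0.001456; check Q = 6.2050e+04

[X]_eq = 0.04505 M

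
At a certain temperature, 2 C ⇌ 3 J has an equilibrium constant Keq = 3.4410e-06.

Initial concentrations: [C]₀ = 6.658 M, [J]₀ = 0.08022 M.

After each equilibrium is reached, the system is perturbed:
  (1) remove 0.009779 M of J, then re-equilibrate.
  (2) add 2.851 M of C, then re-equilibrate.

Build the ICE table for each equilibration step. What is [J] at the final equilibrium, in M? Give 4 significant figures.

[J]_eq = 0.06777 M

Q₀ = 1.1646e-05 vs Keq = 3.4410e-06 ⇒ Q>K, reverse
Step 1:
                   C          J
  I            6.658    0.08022
  C           0.0178   -0.02669
  E            6.676    0.05353
  solve Keq expr → x = -0.008898; check Q = 3.4410e-06
Then remove 0.009779 M of J.
Step 2:
                   C          J
  I            6.676    0.04375
  C        -0.006496   0.009744
  E            6.669    0.05349
  solve Keq expr → x = 0.003248; check Q = 3.4410e-06
Then add 2.851 M of C.
Step 3:
                   C          J
  I             9.52    0.05349
  C        -0.009519    0.01428
  E            9.511    0.06777
  solve Keq expr → x = 0.00476; check Q = 3.4410e-06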